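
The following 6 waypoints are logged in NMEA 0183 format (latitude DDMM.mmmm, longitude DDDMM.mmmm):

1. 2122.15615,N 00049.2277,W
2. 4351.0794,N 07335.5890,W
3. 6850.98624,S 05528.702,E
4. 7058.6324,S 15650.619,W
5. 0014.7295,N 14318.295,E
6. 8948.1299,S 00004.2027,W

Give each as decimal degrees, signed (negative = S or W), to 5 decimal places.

Point 1:
  Lat: split at 2 digits → 21° and 22.15615′; 21 + 22.15615/60 = 21.369269
  N ⇒ keep positive
  Lon: split at 3 digits → 000° and 49.2277′; 0 + 49.2277/60 = 0.820462
  W ⇒ negate
Point 2:
  φ: degrees = first 2 digits = 43, minutes = 51.0794; 43 + 51.0794/60 = 43.851323
  N ⇒ keep positive
  Longitude: degrees = first 3 digits = 73, minutes = 35.589; 73 + 35.589/60 = 73.593150
  W ⇒ negate
Point 3:
  φ: split at 2 digits → 68° and 50.98624′; 68 + 50.98624/60 = 68.849771
  S ⇒ negate
  λ: degrees = first 3 digits = 55, minutes = 28.702; 55 + 28.702/60 = 55.478367
  E → positive
Point 4:
  Lat: degrees = first 2 digits = 70, minutes = 58.6324; 70 + 58.6324/60 = 70.977207
  S → negative
  Lon: split at 3 digits → 156° and 50.619′; 156 + 50.619/60 = 156.843650
  hemisphere W, so the sign is −
Point 5:
  Lat: degrees = first 2 digits = 0, minutes = 14.7295; 0 + 14.7295/60 = 0.245492
  N → positive
  λ: split at 3 digits → 143° and 18.295′; 143 + 18.295/60 = 143.304917
  E → positive
Point 6:
  φ: split at 2 digits → 89° and 48.1299′; 89 + 48.1299/60 = 89.802165
  S ⇒ negate
  Longitude: split at 3 digits → 000° and 4.2027′; 0 + 4.2027/60 = 0.070045
  hemisphere W, so the sign is −

1. 21.36927, -0.82046
2. 43.85132, -73.59315
3. -68.84977, 55.47837
4. -70.97721, -156.84365
5. 0.24549, 143.30492
6. -89.80217, -0.07005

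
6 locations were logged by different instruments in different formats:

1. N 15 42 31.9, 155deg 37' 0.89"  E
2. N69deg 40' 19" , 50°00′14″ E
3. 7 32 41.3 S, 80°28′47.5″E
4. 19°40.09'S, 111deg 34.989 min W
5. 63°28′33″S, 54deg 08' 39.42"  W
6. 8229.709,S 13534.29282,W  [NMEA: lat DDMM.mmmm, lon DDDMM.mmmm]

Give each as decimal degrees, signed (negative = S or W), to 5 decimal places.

1. 15.70886, 155.61691
2. 69.67194, 50.00389
3. -7.54481, 80.47986
4. -19.66817, -111.58315
5. -63.47583, -54.14428
6. -82.49515, -135.57155

Point 1:
  Latitude: 15 + 42/60 + 31.9/3600 = 15.708861
  N ⇒ keep positive
  Lon: 37′ + 0.89″ = 37.01483′; 155 + 37.01483/60 = 155.616914
  E ⇒ keep positive
Point 2:
  φ: 69° + 40/60 + 19/3600 = 69 + 0.666667 + 0.005278 = 69.671944
  N ⇒ keep positive
  Longitude: 50 + 0/60 + 14/3600 = 50.003889
  E → positive
Point 3:
  φ: 7 + 32/60 + 41.3/3600 = 7.544806
  hemisphere S, so the sign is −
  Longitude: 80 + 28/60 + 47.5/3600 = 80.479861
  E ⇒ keep positive
Point 4:
  Lat: 40.09′ = 0.668167°; total 19.668167
  S ⇒ negate
  Longitude: 111 + 34.989/60 = 111.583150
  W → negative
Point 5:
  Lat: 28′ + 33″ = 28.55000′; 63 + 28.55000/60 = 63.475833
  hemisphere S, so the sign is −
  λ: 8′ + 39.42″ = 8.65700′; 54 + 8.65700/60 = 54.144283
  hemisphere W, so the sign is −
Point 6:
  Latitude: degrees = first 2 digits = 82, minutes = 29.709; 82 + 29.709/60 = 82.495150
  S → negative
  λ: split at 3 digits → 135° and 34.29282′; 135 + 34.29282/60 = 135.571547
  hemisphere W, so the sign is −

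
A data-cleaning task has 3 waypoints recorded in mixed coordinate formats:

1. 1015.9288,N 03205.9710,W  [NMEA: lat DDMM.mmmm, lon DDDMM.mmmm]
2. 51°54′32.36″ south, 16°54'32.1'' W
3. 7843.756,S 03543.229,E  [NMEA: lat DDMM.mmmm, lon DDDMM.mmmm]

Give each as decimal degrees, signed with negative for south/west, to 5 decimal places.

Point 1:
  Lat: split at 2 digits → 10° and 15.9288′; 10 + 15.9288/60 = 10.265480
  N ⇒ keep positive
  Lon: split at 3 digits → 032° and 5.971′; 32 + 5.971/60 = 32.099517
  W → negative
Point 2:
  Lat: 51 + 54/60 + 32.36/3600 = 51.908989
  hemisphere S, so the sign is −
  λ: 16° + 54/60 + 32.1/3600 = 16 + 0.900000 + 0.008917 = 16.908917
  W → negative
Point 3:
  Latitude: split at 2 digits → 78° and 43.756′; 78 + 43.756/60 = 78.729267
  S → negative
  λ: degrees = first 3 digits = 35, minutes = 43.229; 35 + 43.229/60 = 35.720483
  E ⇒ keep positive

1. 10.26548, -32.09952
2. -51.90899, -16.90892
3. -78.72927, 35.72048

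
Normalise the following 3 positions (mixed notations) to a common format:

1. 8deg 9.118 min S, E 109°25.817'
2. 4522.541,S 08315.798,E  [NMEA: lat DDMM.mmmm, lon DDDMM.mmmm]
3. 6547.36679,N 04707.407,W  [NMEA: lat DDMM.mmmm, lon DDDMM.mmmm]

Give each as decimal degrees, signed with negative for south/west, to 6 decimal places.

1. -8.151967, 109.430283
2. -45.375683, 83.263300
3. 65.789447, -47.123450

Point 1:
  Latitude: 9.118′ = 0.151967°; total 8.1519667
  hemisphere S, so the sign is −
  λ: 25.817′ = 0.430283°; total 109.4302833
  E ⇒ keep positive
Point 2:
  Lat: split at 2 digits → 45° and 22.541′; 45 + 22.541/60 = 45.3756833
  S → negative
  Longitude: split at 3 digits → 083° and 15.798′; 83 + 15.798/60 = 83.2633000
  E ⇒ keep positive
Point 3:
  φ: degrees = first 2 digits = 65, minutes = 47.36679; 65 + 47.36679/60 = 65.7894465
  N ⇒ keep positive
  Longitude: split at 3 digits → 047° and 7.407′; 47 + 7.407/60 = 47.1234500
  hemisphere W, so the sign is −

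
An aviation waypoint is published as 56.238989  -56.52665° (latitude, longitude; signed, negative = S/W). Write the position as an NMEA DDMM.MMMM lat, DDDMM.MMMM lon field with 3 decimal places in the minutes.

5614.339,N / 05631.599,W

Lat: 56° + 0.238989 × 60 = 56° 14.33934′
Longitude is negative → W; |value| = 56.526650
Longitude: 56° + 0.526650 × 60 = 56° 31.59900′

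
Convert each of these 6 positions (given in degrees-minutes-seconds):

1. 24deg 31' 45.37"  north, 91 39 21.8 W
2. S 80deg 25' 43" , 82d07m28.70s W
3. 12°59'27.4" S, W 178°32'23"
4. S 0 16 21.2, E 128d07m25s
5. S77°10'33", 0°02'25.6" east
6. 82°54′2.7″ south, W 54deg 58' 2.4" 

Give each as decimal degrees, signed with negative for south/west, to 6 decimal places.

1. 24.529269, -91.656056
2. -80.428611, -82.124639
3. -12.990944, -178.539722
4. -0.272556, 128.123611
5. -77.175833, 0.040444
6. -82.900750, -54.967333

Point 1:
  Latitude: 24° + 31/60 + 45.37/3600 = 24 + 0.516667 + 0.012603 = 24.5292694
  N ⇒ keep positive
  Longitude: 91° + 39/60 + 21.8/3600 = 91 + 0.650000 + 0.006056 = 91.6560556
  hemisphere W, so the sign is −
Point 2:
  Lat: 80° + 25/60 + 43/3600 = 80 + 0.416667 + 0.011944 = 80.4286111
  hemisphere S, so the sign is −
  Lon: 7′ + 28.7″ = 7.47833′; 82 + 7.47833/60 = 82.1246389
  W ⇒ negate
Point 3:
  Latitude: 12° + 59/60 + 27.4/3600 = 12 + 0.983333 + 0.007611 = 12.9909444
  S ⇒ negate
  λ: 178 + 32/60 + 23/3600 = 178.5397222
  hemisphere W, so the sign is −
Point 4:
  Lat: 0 + 16/60 + 21.2/3600 = 0.2725556
  S → negative
  λ: 128° + 7/60 + 25/3600 = 128 + 0.116667 + 0.006944 = 128.1236111
  E → positive
Point 5:
  Latitude: 77 + 10/60 + 33/3600 = 77.1758333
  S ⇒ negate
  Longitude: 2′ + 25.6″ = 2.42667′; 0 + 2.42667/60 = 0.0404444
  E → positive
Point 6:
  φ: 54′ + 2.7″ = 54.04500′; 82 + 54.04500/60 = 82.9007500
  hemisphere S, so the sign is −
  Lon: 54° + 58/60 + 2.4/3600 = 54 + 0.966667 + 0.000667 = 54.9673333
  W → negative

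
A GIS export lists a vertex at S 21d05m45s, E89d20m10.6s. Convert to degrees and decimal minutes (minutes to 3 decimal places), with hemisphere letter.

21° 5.750′ S, 89° 20.177′ E

Latitude: seconds/60 = 0.75000; minutes = 5 + 0.75000 = 5.75000
λ: seconds/60 = 0.17667; minutes = 20 + 0.17667 = 20.17667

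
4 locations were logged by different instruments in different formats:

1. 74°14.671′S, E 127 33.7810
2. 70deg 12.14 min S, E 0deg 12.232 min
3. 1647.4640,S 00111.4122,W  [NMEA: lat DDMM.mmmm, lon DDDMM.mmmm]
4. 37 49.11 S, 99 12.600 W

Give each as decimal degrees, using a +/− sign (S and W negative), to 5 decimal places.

1. -74.24452, 127.56302
2. -70.20233, 0.20387
3. -16.79107, -1.19020
4. -37.81850, -99.21000

Point 1:
  φ: 14.671′ = 0.244517°; total 74.244517
  S ⇒ negate
  Lon: 127 + 33.781/60 = 127.563017
  E ⇒ keep positive
Point 2:
  Latitude: 70 + 12.14/60 = 70.202333
  hemisphere S, so the sign is −
  Longitude: 0 + 12.232/60 = 0.203867
  E ⇒ keep positive
Point 3:
  φ: degrees = first 2 digits = 16, minutes = 47.464; 16 + 47.464/60 = 16.791067
  hemisphere S, so the sign is −
  λ: degrees = first 3 digits = 1, minutes = 11.4122; 1 + 11.4122/60 = 1.190203
  hemisphere W, so the sign is −
Point 4:
  Latitude: 49.11′ = 0.818500°; total 37.818500
  S → negative
  λ: 12.6′ = 0.210000°; total 99.210000
  hemisphere W, so the sign is −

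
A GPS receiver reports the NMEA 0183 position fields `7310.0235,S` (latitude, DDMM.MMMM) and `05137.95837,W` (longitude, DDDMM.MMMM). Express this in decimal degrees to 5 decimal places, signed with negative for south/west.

-73.16706, -51.63264

φ: degrees = first 2 digits = 73, minutes = 10.0235; 73 + 10.0235/60 = 73.167058
S → negative
Longitude: split at 3 digits → 051° and 37.95837′; 51 + 37.95837/60 = 51.632640
hemisphere W, so the sign is −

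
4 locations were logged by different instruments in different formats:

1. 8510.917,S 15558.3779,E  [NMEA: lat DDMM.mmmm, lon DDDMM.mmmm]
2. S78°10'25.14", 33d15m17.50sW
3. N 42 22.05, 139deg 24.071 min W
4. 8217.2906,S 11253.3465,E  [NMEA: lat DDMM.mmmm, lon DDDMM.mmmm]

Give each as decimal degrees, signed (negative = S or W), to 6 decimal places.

Point 1:
  Latitude: split at 2 digits → 85° and 10.917′; 85 + 10.917/60 = 85.1819500
  hemisphere S, so the sign is −
  Lon: degrees = first 3 digits = 155, minutes = 58.3779; 155 + 58.3779/60 = 155.9729650
  E → positive
Point 2:
  Lat: 78 + 10/60 + 25.14/3600 = 78.1736500
  hemisphere S, so the sign is −
  λ: 15′ + 17.5″ = 15.29167′; 33 + 15.29167/60 = 33.2548611
  W ⇒ negate
Point 3:
  Latitude: 22.05′ = 0.367500°; total 42.3675000
  N → positive
  Lon: 24.071′ = 0.401183°; total 139.4011833
  W → negative
Point 4:
  Latitude: degrees = first 2 digits = 82, minutes = 17.2906; 82 + 17.2906/60 = 82.2881767
  hemisphere S, so the sign is −
  Lon: degrees = first 3 digits = 112, minutes = 53.3465; 112 + 53.3465/60 = 112.8891083
  E → positive

1. -85.181950, 155.972965
2. -78.173650, -33.254861
3. 42.367500, -139.401183
4. -82.288177, 112.889108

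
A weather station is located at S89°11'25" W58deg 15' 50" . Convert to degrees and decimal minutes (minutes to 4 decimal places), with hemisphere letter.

Latitude: 11 + 25/60 = 11.416667′
Lon: seconds/60 = 0.83333; minutes = 15 + 0.83333 = 15.833333

89° 11.4167′ S, 58° 15.8333′ W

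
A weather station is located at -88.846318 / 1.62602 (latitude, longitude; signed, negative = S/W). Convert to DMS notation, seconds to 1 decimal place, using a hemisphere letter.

88°50′46.7″ S, 1°37′33.7″ E

Latitude is negative → S; |value| = 88.846318
Lat: whole degrees 88; 50.77908′ → 50′ and 46.745″
Lon: 0.626020° → 37.56120′; 0.56120 × 60 = 33.672″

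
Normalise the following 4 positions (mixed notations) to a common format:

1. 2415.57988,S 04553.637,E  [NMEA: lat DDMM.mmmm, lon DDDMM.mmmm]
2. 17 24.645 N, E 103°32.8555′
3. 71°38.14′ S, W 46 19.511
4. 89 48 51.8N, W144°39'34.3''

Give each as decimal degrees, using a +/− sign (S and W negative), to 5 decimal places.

1. -24.25966, 45.89395
2. 17.41075, 103.54759
3. -71.63567, -46.32518
4. 89.81439, -144.65953

Point 1:
  φ: split at 2 digits → 24° and 15.57988′; 24 + 15.57988/60 = 24.259665
  S ⇒ negate
  λ: split at 3 digits → 045° and 53.637′; 45 + 53.637/60 = 45.893950
  E ⇒ keep positive
Point 2:
  Lat: 24.645′ = 0.410750°; total 17.410750
  N → positive
  Lon: 103 + 32.8555/60 = 103.547592
  E ⇒ keep positive
Point 3:
  Lat: 38.14′ = 0.635667°; total 71.635667
  S ⇒ negate
  λ: 46 + 19.511/60 = 46.325183
  hemisphere W, so the sign is −
Point 4:
  Lat: 89° + 48/60 + 51.8/3600 = 89 + 0.800000 + 0.014389 = 89.814389
  N ⇒ keep positive
  Lon: 144 + 39/60 + 34.3/3600 = 144.659528
  W → negative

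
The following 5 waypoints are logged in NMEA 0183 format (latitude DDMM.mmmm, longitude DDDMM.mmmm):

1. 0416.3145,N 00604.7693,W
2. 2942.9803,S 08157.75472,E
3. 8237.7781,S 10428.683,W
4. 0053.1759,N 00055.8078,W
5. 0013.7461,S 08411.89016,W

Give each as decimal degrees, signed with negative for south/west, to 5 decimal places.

1. 4.27191, -6.07949
2. -29.71634, 81.96258
3. -82.62964, -104.47805
4. 0.88627, -0.93013
5. -0.22910, -84.19817

Point 1:
  Latitude: split at 2 digits → 04° and 16.3145′; 4 + 16.3145/60 = 4.271908
  N ⇒ keep positive
  Longitude: split at 3 digits → 006° and 4.7693′; 6 + 4.7693/60 = 6.079488
  W ⇒ negate
Point 2:
  Lat: degrees = first 2 digits = 29, minutes = 42.9803; 29 + 42.9803/60 = 29.716338
  S → negative
  Longitude: degrees = first 3 digits = 81, minutes = 57.75472; 81 + 57.75472/60 = 81.962579
  E → positive
Point 3:
  Lat: split at 2 digits → 82° and 37.7781′; 82 + 37.7781/60 = 82.629635
  hemisphere S, so the sign is −
  λ: degrees = first 3 digits = 104, minutes = 28.683; 104 + 28.683/60 = 104.478050
  W → negative
Point 4:
  Lat: split at 2 digits → 00° and 53.1759′; 0 + 53.1759/60 = 0.886265
  N ⇒ keep positive
  Longitude: split at 3 digits → 000° and 55.8078′; 0 + 55.8078/60 = 0.930130
  W → negative
Point 5:
  Lat: split at 2 digits → 00° and 13.7461′; 0 + 13.7461/60 = 0.229102
  hemisphere S, so the sign is −
  λ: degrees = first 3 digits = 84, minutes = 11.89016; 84 + 11.89016/60 = 84.198169
  W → negative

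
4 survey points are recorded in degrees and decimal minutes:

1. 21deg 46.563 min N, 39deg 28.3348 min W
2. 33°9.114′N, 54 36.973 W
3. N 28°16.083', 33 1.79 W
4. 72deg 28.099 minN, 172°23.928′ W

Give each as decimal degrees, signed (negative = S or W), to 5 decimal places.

1. 21.77605, -39.47225
2. 33.15190, -54.61622
3. 28.26805, -33.02983
4. 72.46832, -172.39880

Point 1:
  φ: 46.563′ = 0.776050°; total 21.776050
  N → positive
  Longitude: 39 + 28.3348/60 = 39.472247
  hemisphere W, so the sign is −
Point 2:
  Latitude: 9.114′ = 0.151900°; total 33.151900
  N ⇒ keep positive
  Longitude: 36.973′ = 0.616217°; total 54.616217
  W ⇒ negate
Point 3:
  φ: 28 + 16.083/60 = 28.268050
  N ⇒ keep positive
  Longitude: 1.79′ = 0.029833°; total 33.029833
  W ⇒ negate
Point 4:
  Latitude: 72 + 28.099/60 = 72.468317
  N ⇒ keep positive
  Longitude: 23.928′ = 0.398800°; total 172.398800
  W ⇒ negate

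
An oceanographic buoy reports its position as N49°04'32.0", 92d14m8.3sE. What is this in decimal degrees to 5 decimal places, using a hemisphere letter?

Latitude: 49° + 4/60 + 32/3600 = 49 + 0.066667 + 0.008889 = 49.075556
Longitude: 92 + 14/60 + 8.3/3600 = 92.235639

49.07556° N, 92.23564° E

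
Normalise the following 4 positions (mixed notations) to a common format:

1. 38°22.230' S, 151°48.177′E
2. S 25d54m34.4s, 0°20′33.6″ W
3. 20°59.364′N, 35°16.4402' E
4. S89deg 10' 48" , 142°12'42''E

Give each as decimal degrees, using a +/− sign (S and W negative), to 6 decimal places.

1. -38.370500, 151.802950
2. -25.909556, -0.342667
3. 20.989400, 35.274003
4. -89.180000, 142.211667

Point 1:
  Lat: 38 + 22.23/60 = 38.3705000
  hemisphere S, so the sign is −
  Longitude: 48.177′ = 0.802950°; total 151.8029500
  E → positive
Point 2:
  Lat: 54′ + 34.4″ = 54.57333′; 25 + 54.57333/60 = 25.9095556
  S → negative
  Longitude: 20′ + 33.6″ = 20.56000′; 0 + 20.56000/60 = 0.3426667
  hemisphere W, so the sign is −
Point 3:
  Lat: 59.364′ = 0.989400°; total 20.9894000
  N → positive
  Lon: 16.4402′ = 0.274003°; total 35.2740033
  E → positive
Point 4:
  Latitude: 10′ + 48″ = 10.80000′; 89 + 10.80000/60 = 89.1800000
  S ⇒ negate
  Lon: 142° + 12/60 + 42/3600 = 142 + 0.200000 + 0.011667 = 142.2116667
  E ⇒ keep positive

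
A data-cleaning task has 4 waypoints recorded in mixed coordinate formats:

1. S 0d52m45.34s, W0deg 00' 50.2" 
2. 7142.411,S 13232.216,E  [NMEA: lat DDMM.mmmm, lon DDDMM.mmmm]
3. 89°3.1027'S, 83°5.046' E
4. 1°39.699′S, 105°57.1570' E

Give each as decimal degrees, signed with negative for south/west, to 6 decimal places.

1. -0.879261, -0.013944
2. -71.706850, 132.536933
3. -89.051712, 83.084100
4. -1.661650, 105.952617

Point 1:
  Lat: 0° + 52/60 + 45.34/3600 = 0 + 0.866667 + 0.012594 = 0.8792611
  hemisphere S, so the sign is −
  λ: 0 + 0/60 + 50.2/3600 = 0.0139444
  hemisphere W, so the sign is −
Point 2:
  φ: split at 2 digits → 71° and 42.411′; 71 + 42.411/60 = 71.7068500
  S → negative
  λ: split at 3 digits → 132° and 32.216′; 132 + 32.216/60 = 132.5369333
  E → positive
Point 3:
  φ: 89 + 3.1027/60 = 89.0517117
  S → negative
  Lon: 83 + 5.046/60 = 83.0841000
  E → positive
Point 4:
  Lat: 1 + 39.699/60 = 1.6616500
  hemisphere S, so the sign is −
  λ: 57.157′ = 0.952617°; total 105.9526167
  E ⇒ keep positive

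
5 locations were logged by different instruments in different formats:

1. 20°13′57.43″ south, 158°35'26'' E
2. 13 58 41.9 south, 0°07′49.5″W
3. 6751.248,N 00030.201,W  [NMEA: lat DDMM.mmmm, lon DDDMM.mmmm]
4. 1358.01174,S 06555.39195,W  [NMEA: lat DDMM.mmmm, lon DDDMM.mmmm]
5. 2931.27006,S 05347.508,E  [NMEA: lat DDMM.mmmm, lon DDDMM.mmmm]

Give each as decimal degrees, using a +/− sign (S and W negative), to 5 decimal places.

Point 1:
  Latitude: 20° + 13/60 + 57.43/3600 = 20 + 0.216667 + 0.015953 = 20.232619
  S → negative
  Lon: 158 + 35/60 + 26/3600 = 158.590556
  E → positive
Point 2:
  Lat: 13 + 58/60 + 41.9/3600 = 13.978306
  S ⇒ negate
  Lon: 0° + 7/60 + 49.5/3600 = 0 + 0.116667 + 0.013750 = 0.130417
  W → negative
Point 3:
  Lat: split at 2 digits → 67° and 51.248′; 67 + 51.248/60 = 67.854133
  N ⇒ keep positive
  Lon: split at 3 digits → 000° and 30.201′; 0 + 30.201/60 = 0.503350
  W ⇒ negate
Point 4:
  φ: split at 2 digits → 13° and 58.01174′; 13 + 58.01174/60 = 13.966862
  S → negative
  Lon: split at 3 digits → 065° and 55.39195′; 65 + 55.39195/60 = 65.923199
  W ⇒ negate
Point 5:
  φ: split at 2 digits → 29° and 31.27006′; 29 + 31.27006/60 = 29.521168
  S → negative
  λ: split at 3 digits → 053° and 47.508′; 53 + 47.508/60 = 53.791800
  E → positive

1. -20.23262, 158.59056
2. -13.97831, -0.13042
3. 67.85413, -0.50335
4. -13.96686, -65.92320
5. -29.52117, 53.79180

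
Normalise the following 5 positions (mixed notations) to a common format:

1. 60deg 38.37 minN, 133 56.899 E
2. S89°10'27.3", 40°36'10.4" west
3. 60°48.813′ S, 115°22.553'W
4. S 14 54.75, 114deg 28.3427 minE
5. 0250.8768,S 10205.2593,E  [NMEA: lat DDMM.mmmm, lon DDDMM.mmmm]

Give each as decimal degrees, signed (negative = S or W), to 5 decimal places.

Point 1:
  Lat: 38.37′ = 0.639500°; total 60.639500
  N ⇒ keep positive
  Longitude: 133 + 56.899/60 = 133.948317
  E → positive
Point 2:
  φ: 89 + 10/60 + 27.3/3600 = 89.174250
  S ⇒ negate
  λ: 40° + 36/60 + 10.4/3600 = 40 + 0.600000 + 0.002889 = 40.602889
  W → negative
Point 3:
  φ: 48.813′ = 0.813550°; total 60.813550
  S → negative
  Lon: 115 + 22.553/60 = 115.375883
  W ⇒ negate
Point 4:
  Lat: 54.75′ = 0.912500°; total 14.912500
  hemisphere S, so the sign is −
  Lon: 28.3427′ = 0.472378°; total 114.472378
  E → positive
Point 5:
  Latitude: split at 2 digits → 02° and 50.8768′; 2 + 50.8768/60 = 2.847947
  hemisphere S, so the sign is −
  Longitude: degrees = first 3 digits = 102, minutes = 5.2593; 102 + 5.2593/60 = 102.087655
  E → positive

1. 60.63950, 133.94832
2. -89.17425, -40.60289
3. -60.81355, -115.37588
4. -14.91250, 114.47238
5. -2.84795, 102.08766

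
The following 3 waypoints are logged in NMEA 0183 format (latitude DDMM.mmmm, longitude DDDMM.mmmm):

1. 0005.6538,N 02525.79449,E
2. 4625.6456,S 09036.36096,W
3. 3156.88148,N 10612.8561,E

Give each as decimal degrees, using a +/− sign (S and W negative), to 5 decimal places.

1. 0.09423, 25.42991
2. -46.42743, -90.60602
3. 31.94802, 106.21427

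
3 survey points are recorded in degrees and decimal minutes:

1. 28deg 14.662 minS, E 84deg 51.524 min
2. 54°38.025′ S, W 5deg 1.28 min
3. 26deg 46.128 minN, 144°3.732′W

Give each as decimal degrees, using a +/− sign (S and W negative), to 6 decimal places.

1. -28.244367, 84.858733
2. -54.633750, -5.021333
3. 26.768800, -144.062200

Point 1:
  Latitude: 14.662′ = 0.244367°; total 28.2443667
  S ⇒ negate
  Longitude: 84 + 51.524/60 = 84.8587333
  E → positive
Point 2:
  Latitude: 54 + 38.025/60 = 54.6337500
  S ⇒ negate
  λ: 5 + 1.28/60 = 5.0213333
  W → negative
Point 3:
  φ: 26 + 46.128/60 = 26.7688000
  N ⇒ keep positive
  λ: 3.732′ = 0.062200°; total 144.0622000
  W ⇒ negate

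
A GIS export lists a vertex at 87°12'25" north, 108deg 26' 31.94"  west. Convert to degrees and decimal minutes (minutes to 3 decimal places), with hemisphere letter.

Latitude: seconds/60 = 0.41667; minutes = 12 + 0.41667 = 12.41667
Lon: 26 + 31.94/60 = 26.53233′

87° 12.417′ N, 108° 26.532′ W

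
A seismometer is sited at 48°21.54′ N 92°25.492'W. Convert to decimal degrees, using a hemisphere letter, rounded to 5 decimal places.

φ: 21.54′ = 0.359000°; total 48.359000
λ: 25.492′ = 0.424867°; total 92.424867

48.35900° N, 92.42487° W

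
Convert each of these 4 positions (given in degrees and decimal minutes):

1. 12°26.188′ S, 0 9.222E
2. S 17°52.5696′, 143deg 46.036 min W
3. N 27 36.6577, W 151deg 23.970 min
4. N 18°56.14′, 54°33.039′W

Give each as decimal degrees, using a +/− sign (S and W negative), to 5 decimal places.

Point 1:
  Latitude: 12 + 26.188/60 = 12.436467
  S → negative
  Longitude: 9.222′ = 0.153700°; total 0.153700
  E ⇒ keep positive
Point 2:
  φ: 17 + 52.5696/60 = 17.876160
  hemisphere S, so the sign is −
  Lon: 46.036′ = 0.767267°; total 143.767267
  W ⇒ negate
Point 3:
  Latitude: 27 + 36.6577/60 = 27.610962
  N → positive
  λ: 23.97′ = 0.399500°; total 151.399500
  W ⇒ negate
Point 4:
  Lat: 56.14′ = 0.935667°; total 18.935667
  N ⇒ keep positive
  Lon: 33.039′ = 0.550650°; total 54.550650
  W ⇒ negate

1. -12.43647, 0.15370
2. -17.87616, -143.76727
3. 27.61096, -151.39950
4. 18.93567, -54.55065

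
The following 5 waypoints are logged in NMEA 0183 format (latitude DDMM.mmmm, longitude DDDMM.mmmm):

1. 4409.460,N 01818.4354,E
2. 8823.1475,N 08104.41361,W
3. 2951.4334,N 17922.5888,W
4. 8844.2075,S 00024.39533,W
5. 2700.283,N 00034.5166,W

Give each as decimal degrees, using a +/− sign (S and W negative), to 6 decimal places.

Point 1:
  Lat: split at 2 digits → 44° and 9.46′; 44 + 9.46/60 = 44.1576667
  N ⇒ keep positive
  Lon: split at 3 digits → 018° and 18.4354′; 18 + 18.4354/60 = 18.3072567
  E ⇒ keep positive
Point 2:
  Latitude: degrees = first 2 digits = 88, minutes = 23.1475; 88 + 23.1475/60 = 88.3857917
  N ⇒ keep positive
  λ: degrees = first 3 digits = 81, minutes = 4.41361; 81 + 4.41361/60 = 81.0735602
  hemisphere W, so the sign is −
Point 3:
  φ: split at 2 digits → 29° and 51.4334′; 29 + 51.4334/60 = 29.8572233
  N → positive
  λ: degrees = first 3 digits = 179, minutes = 22.5888; 179 + 22.5888/60 = 179.3764800
  hemisphere W, so the sign is −
Point 4:
  Lat: split at 2 digits → 88° and 44.2075′; 88 + 44.2075/60 = 88.7367917
  S → negative
  Lon: degrees = first 3 digits = 0, minutes = 24.39533; 0 + 24.39533/60 = 0.4065888
  hemisphere W, so the sign is −
Point 5:
  φ: split at 2 digits → 27° and 0.283′; 27 + 0.283/60 = 27.0047167
  N → positive
  Longitude: split at 3 digits → 000° and 34.5166′; 0 + 34.5166/60 = 0.5752767
  W → negative

1. 44.157667, 18.307257
2. 88.385792, -81.073560
3. 29.857223, -179.376480
4. -88.736792, -0.406589
5. 27.004717, -0.575277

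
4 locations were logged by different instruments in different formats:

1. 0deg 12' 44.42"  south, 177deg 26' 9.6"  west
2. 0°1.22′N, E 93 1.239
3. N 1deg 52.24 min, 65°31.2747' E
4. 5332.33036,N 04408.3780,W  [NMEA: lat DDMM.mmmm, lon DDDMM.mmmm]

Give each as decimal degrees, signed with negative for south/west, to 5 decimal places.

Point 1:
  Latitude: 0 + 12/60 + 44.42/3600 = 0.212339
  hemisphere S, so the sign is −
  Longitude: 177 + 26/60 + 9.6/3600 = 177.436000
  W ⇒ negate
Point 2:
  Lat: 1.22′ = 0.020333°; total 0.020333
  N ⇒ keep positive
  Longitude: 1.239′ = 0.020650°; total 93.020650
  E ⇒ keep positive
Point 3:
  Lat: 52.24′ = 0.870667°; total 1.870667
  N ⇒ keep positive
  λ: 65 + 31.2747/60 = 65.521245
  E → positive
Point 4:
  Lat: split at 2 digits → 53° and 32.33036′; 53 + 32.33036/60 = 53.538839
  N ⇒ keep positive
  Lon: split at 3 digits → 044° and 8.378′; 44 + 8.378/60 = 44.139633
  W → negative

1. -0.21234, -177.43600
2. 0.02033, 93.02065
3. 1.87067, 65.52125
4. 53.53884, -44.13963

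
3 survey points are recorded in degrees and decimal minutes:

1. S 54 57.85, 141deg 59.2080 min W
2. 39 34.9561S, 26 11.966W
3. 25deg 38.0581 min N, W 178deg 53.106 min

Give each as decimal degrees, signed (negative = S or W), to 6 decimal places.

1. -54.964167, -141.986800
2. -39.582602, -26.199433
3. 25.634302, -178.885100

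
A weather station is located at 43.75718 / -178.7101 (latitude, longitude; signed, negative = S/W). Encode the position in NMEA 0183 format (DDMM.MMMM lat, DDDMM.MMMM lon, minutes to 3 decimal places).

4345.431,N / 17842.606,W

Latitude: fractional part 0.757180 → 45.43080 minutes
Longitude is negative → W; |value| = 178.710100
Longitude: 178° + 0.710100 × 60 = 178° 42.60600′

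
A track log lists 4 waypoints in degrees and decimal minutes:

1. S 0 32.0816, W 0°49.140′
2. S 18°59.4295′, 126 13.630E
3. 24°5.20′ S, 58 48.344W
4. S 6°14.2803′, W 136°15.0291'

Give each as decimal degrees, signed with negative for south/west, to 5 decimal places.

Point 1:
  φ: 32.0816′ = 0.534693°; total 0.534693
  S → negative
  Longitude: 49.14′ = 0.819000°; total 0.819000
  W ⇒ negate
Point 2:
  φ: 18 + 59.4295/60 = 18.990492
  S → negative
  Longitude: 13.63′ = 0.227167°; total 126.227167
  E → positive
Point 3:
  Lat: 5.2′ = 0.086667°; total 24.086667
  S ⇒ negate
  Longitude: 48.344′ = 0.805733°; total 58.805733
  W → negative
Point 4:
  Lat: 14.2803′ = 0.238005°; total 6.238005
  hemisphere S, so the sign is −
  λ: 15.0291′ = 0.250485°; total 136.250485
  hemisphere W, so the sign is −

1. -0.53469, -0.81900
2. -18.99049, 126.22717
3. -24.08667, -58.80573
4. -6.23801, -136.25049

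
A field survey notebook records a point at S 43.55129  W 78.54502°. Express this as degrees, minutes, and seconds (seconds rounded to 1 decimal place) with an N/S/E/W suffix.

Latitude: 0.551290° → 33.07740′; 0.07740 × 60 = 4.644″
Lon: 0.545020 × 60 = 32.70120′ → 32′, remainder × 60 = 42.072″

43°33′4.6″ S, 78°32′42.1″ W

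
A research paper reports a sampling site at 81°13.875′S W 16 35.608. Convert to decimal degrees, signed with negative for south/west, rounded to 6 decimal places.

-81.231250, -16.593467

Lat: 13.875′ = 0.231250°; total 81.2312500
S → negative
Lon: 16 + 35.608/60 = 16.5934667
W ⇒ negate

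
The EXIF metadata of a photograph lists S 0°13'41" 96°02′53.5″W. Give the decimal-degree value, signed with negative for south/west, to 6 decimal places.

-0.228056, -96.048194

φ: 0° + 13/60 + 41/3600 = 0 + 0.216667 + 0.011389 = 0.2280556
S → negative
λ: 2′ + 53.5″ = 2.89167′; 96 + 2.89167/60 = 96.0481944
W ⇒ negate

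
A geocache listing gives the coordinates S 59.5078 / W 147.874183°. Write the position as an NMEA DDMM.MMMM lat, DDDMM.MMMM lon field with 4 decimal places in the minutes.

Latitude: fractional part 0.507800 → 30.468000 minutes
Lon: fractional part 0.874183 → 52.450980 minutes

5930.4680,S / 14752.4510,W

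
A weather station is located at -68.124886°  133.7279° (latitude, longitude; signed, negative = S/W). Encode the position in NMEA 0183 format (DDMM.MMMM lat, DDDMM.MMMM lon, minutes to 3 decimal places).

6807.493,S / 13343.674,E

Latitude is negative → S; |value| = 68.124886
Lat: 68° + 0.124886 × 60 = 68° 7.49316′
Lon: minutes = (133.727900 − 133) × 60 = 43.67400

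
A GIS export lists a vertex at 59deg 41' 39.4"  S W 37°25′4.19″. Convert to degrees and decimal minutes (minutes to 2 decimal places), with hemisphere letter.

59° 41.66′ S, 37° 25.07′ W

Latitude: 41 + 39.4/60 = 41.6567′
Lon: seconds/60 = 0.06983; minutes = 25 + 0.06983 = 25.0698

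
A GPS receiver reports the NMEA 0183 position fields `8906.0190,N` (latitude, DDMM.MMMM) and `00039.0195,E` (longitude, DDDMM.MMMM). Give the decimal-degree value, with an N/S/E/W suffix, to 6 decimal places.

89.100317° N, 0.650325° E

Latitude: split at 2 digits → 89° and 6.019′; 89 + 6.019/60 = 89.1003167
Lon: split at 3 digits → 000° and 39.0195′; 0 + 39.0195/60 = 0.6503250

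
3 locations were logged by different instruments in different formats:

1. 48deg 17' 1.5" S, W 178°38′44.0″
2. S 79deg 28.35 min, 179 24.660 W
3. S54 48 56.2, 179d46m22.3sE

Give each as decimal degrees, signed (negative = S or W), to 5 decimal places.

Point 1:
  φ: 48 + 17/60 + 1.5/3600 = 48.283750
  S → negative
  Lon: 38′ + 44″ = 38.73333′; 178 + 38.73333/60 = 178.645556
  W ⇒ negate
Point 2:
  Latitude: 28.35′ = 0.472500°; total 79.472500
  S → negative
  Longitude: 24.66′ = 0.411000°; total 179.411000
  hemisphere W, so the sign is −
Point 3:
  Lat: 48′ + 56.2″ = 48.93667′; 54 + 48.93667/60 = 54.815611
  S ⇒ negate
  λ: 179 + 46/60 + 22.3/3600 = 179.772861
  E → positive

1. -48.28375, -178.64556
2. -79.47250, -179.41100
3. -54.81561, 179.77286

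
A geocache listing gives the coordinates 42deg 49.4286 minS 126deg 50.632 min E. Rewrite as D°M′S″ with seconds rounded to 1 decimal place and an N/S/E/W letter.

42°49′25.7″ S, 126°50′37.9″ E

Latitude: fractional minutes 0.42860 × 60 = 25.716″
Longitude: fractional minutes 0.63200 × 60 = 37.920″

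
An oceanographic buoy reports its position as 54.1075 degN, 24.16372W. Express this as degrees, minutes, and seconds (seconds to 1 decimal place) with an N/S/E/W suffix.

54°06′27.0″ N, 24°09′49.4″ W

Latitude: whole degrees 54; 6.45000′ → 6′ and 27.000″
λ: 0.163720° → 9.82320′; 0.82320 × 60 = 49.392″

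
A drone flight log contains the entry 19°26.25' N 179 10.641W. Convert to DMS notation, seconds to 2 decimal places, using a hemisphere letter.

Lat: fractional minutes 0.25000 × 60 = 15.0000″
λ: fractional minutes 0.64100 × 60 = 38.4600″

19°26′15.00″ N, 179°10′38.46″ W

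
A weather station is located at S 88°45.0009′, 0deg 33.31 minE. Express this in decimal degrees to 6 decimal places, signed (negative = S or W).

Lat: 88 + 45.0009/60 = 88.7500150
hemisphere S, so the sign is −
λ: 33.31′ = 0.555167°; total 0.5551667
E ⇒ keep positive

-88.750015, 0.555167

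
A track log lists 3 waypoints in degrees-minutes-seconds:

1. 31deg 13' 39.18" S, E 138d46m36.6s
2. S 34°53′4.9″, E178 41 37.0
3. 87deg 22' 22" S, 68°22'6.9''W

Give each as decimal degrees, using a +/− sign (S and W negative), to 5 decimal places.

1. -31.22755, 138.77683
2. -34.88469, 178.69361
3. -87.37278, -68.36858

Point 1:
  Latitude: 31° + 13/60 + 39.18/3600 = 31 + 0.216667 + 0.010883 = 31.227550
  S ⇒ negate
  Lon: 138 + 46/60 + 36.6/3600 = 138.776833
  E ⇒ keep positive
Point 2:
  Latitude: 53′ + 4.9″ = 53.08167′; 34 + 53.08167/60 = 34.884694
  S → negative
  Lon: 41′ + 37″ = 41.61667′; 178 + 41.61667/60 = 178.693611
  E ⇒ keep positive
Point 3:
  Lat: 87° + 22/60 + 22/3600 = 87 + 0.366667 + 0.006111 = 87.372778
  S → negative
  λ: 22′ + 6.9″ = 22.11500′; 68 + 22.11500/60 = 68.368583
  W → negative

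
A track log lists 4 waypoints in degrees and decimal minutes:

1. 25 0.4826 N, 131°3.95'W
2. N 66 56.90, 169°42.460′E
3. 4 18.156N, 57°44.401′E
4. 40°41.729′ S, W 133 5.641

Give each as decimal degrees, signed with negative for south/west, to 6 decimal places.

1. 25.008043, -131.065833
2. 66.948333, 169.707667
3. 4.302600, 57.740017
4. -40.695483, -133.094017

Point 1:
  Latitude: 0.4826′ = 0.008043°; total 25.0080433
  N ⇒ keep positive
  Longitude: 3.95′ = 0.065833°; total 131.0658333
  W ⇒ negate
Point 2:
  φ: 56.9′ = 0.948333°; total 66.9483333
  N ⇒ keep positive
  Longitude: 42.46′ = 0.707667°; total 169.7076667
  E ⇒ keep positive
Point 3:
  Latitude: 4 + 18.156/60 = 4.3026000
  N → positive
  Lon: 44.401′ = 0.740017°; total 57.7400167
  E → positive
Point 4:
  Lat: 40 + 41.729/60 = 40.6954833
  hemisphere S, so the sign is −
  Longitude: 5.641′ = 0.094017°; total 133.0940167
  W ⇒ negate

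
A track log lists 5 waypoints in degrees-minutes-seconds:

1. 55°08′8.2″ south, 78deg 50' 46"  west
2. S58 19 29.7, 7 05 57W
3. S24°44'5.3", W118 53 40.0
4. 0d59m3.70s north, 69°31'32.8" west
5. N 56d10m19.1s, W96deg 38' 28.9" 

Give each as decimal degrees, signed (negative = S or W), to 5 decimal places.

1. -55.13561, -78.84611
2. -58.32492, -7.09917
3. -24.73481, -118.89444
4. 0.98436, -69.52578
5. 56.17197, -96.64136

Point 1:
  Latitude: 8′ + 8.2″ = 8.13667′; 55 + 8.13667/60 = 55.135611
  S ⇒ negate
  Longitude: 78 + 50/60 + 46/3600 = 78.846111
  W → negative
Point 2:
  Latitude: 58° + 19/60 + 29.7/3600 = 58 + 0.316667 + 0.008250 = 58.324917
  S → negative
  Longitude: 7 + 5/60 + 57/3600 = 7.099167
  W ⇒ negate
Point 3:
  Latitude: 24° + 44/60 + 5.3/3600 = 24 + 0.733333 + 0.001472 = 24.734806
  hemisphere S, so the sign is −
  Longitude: 118° + 53/60 + 40/3600 = 118 + 0.883333 + 0.011111 = 118.894444
  hemisphere W, so the sign is −
Point 4:
  Lat: 0° + 59/60 + 3.7/3600 = 0 + 0.983333 + 0.001028 = 0.984361
  N ⇒ keep positive
  Longitude: 69° + 31/60 + 32.8/3600 = 69 + 0.516667 + 0.009111 = 69.525778
  hemisphere W, so the sign is −
Point 5:
  Latitude: 56° + 10/60 + 19.1/3600 = 56 + 0.166667 + 0.005306 = 56.171972
  N → positive
  Lon: 96 + 38/60 + 28.9/3600 = 96.641361
  W ⇒ negate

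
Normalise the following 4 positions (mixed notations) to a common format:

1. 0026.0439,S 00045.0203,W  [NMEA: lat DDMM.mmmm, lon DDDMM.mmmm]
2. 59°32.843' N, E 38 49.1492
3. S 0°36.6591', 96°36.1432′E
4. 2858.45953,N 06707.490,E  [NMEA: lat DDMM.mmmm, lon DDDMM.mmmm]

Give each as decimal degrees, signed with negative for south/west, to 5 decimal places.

1. -0.43407, -0.75034
2. 59.54738, 38.81915
3. -0.61099, 96.60239
4. 28.97433, 67.12483

Point 1:
  Latitude: degrees = first 2 digits = 0, minutes = 26.0439; 0 + 26.0439/60 = 0.434065
  S → negative
  Lon: split at 3 digits → 000° and 45.0203′; 0 + 45.0203/60 = 0.750338
  W → negative
Point 2:
  Latitude: 32.843′ = 0.547383°; total 59.547383
  N → positive
  λ: 38 + 49.1492/60 = 38.819153
  E → positive
Point 3:
  φ: 36.6591′ = 0.610985°; total 0.610985
  S → negative
  Longitude: 96 + 36.1432/60 = 96.602387
  E → positive
Point 4:
  φ: degrees = first 2 digits = 28, minutes = 58.45953; 28 + 58.45953/60 = 28.974326
  N → positive
  Longitude: split at 3 digits → 067° and 7.49′; 67 + 7.49/60 = 67.124833
  E → positive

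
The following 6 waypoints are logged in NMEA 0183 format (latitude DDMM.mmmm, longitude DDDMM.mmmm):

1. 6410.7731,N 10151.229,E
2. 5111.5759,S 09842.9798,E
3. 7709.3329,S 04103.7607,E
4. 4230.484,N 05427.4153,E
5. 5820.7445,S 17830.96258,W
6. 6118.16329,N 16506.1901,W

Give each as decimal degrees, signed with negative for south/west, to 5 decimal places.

1. 64.17955, 101.85382
2. -51.19293, 98.71633
3. -77.15555, 41.06268
4. 42.50807, 54.45692
5. -58.34574, -178.51604
6. 61.30272, -165.10317

Point 1:
  φ: degrees = first 2 digits = 64, minutes = 10.7731; 64 + 10.7731/60 = 64.179552
  N ⇒ keep positive
  Longitude: degrees = first 3 digits = 101, minutes = 51.229; 101 + 51.229/60 = 101.853817
  E ⇒ keep positive
Point 2:
  φ: degrees = first 2 digits = 51, minutes = 11.5759; 51 + 11.5759/60 = 51.192932
  hemisphere S, so the sign is −
  Longitude: degrees = first 3 digits = 98, minutes = 42.9798; 98 + 42.9798/60 = 98.716330
  E ⇒ keep positive
Point 3:
  φ: degrees = first 2 digits = 77, minutes = 9.3329; 77 + 9.3329/60 = 77.155548
  S → negative
  λ: degrees = first 3 digits = 41, minutes = 3.7607; 41 + 3.7607/60 = 41.062678
  E ⇒ keep positive
Point 4:
  φ: split at 2 digits → 42° and 30.484′; 42 + 30.484/60 = 42.508067
  N → positive
  Lon: degrees = first 3 digits = 54, minutes = 27.4153; 54 + 27.4153/60 = 54.456922
  E → positive
Point 5:
  Lat: degrees = first 2 digits = 58, minutes = 20.7445; 58 + 20.7445/60 = 58.345742
  S ⇒ negate
  λ: degrees = first 3 digits = 178, minutes = 30.96258; 178 + 30.96258/60 = 178.516043
  hemisphere W, so the sign is −
Point 6:
  φ: degrees = first 2 digits = 61, minutes = 18.16329; 61 + 18.16329/60 = 61.302722
  N → positive
  Lon: degrees = first 3 digits = 165, minutes = 6.1901; 165 + 6.1901/60 = 165.103168
  W ⇒ negate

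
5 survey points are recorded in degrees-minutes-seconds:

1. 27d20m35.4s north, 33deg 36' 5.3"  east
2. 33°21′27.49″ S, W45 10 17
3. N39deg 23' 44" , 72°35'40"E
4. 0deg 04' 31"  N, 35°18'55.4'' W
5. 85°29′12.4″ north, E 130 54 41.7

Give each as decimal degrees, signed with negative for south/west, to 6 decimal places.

1. 27.343167, 33.601472
2. -33.357636, -45.171389
3. 39.395556, 72.594444
4. 0.075278, -35.315389
5. 85.486778, 130.911583

Point 1:
  φ: 20′ + 35.4″ = 20.59000′; 27 + 20.59000/60 = 27.3431667
  N → positive
  Longitude: 33 + 36/60 + 5.3/3600 = 33.6014722
  E ⇒ keep positive
Point 2:
  Latitude: 33° + 21/60 + 27.49/3600 = 33 + 0.350000 + 0.007636 = 33.3576361
  S → negative
  Lon: 10′ + 17″ = 10.28333′; 45 + 10.28333/60 = 45.1713889
  hemisphere W, so the sign is −
Point 3:
  φ: 39 + 23/60 + 44/3600 = 39.3955556
  N → positive
  λ: 35′ + 40″ = 35.66667′; 72 + 35.66667/60 = 72.5944444
  E ⇒ keep positive
Point 4:
  φ: 0° + 4/60 + 31/3600 = 0 + 0.066667 + 0.008611 = 0.0752778
  N ⇒ keep positive
  Lon: 35 + 18/60 + 55.4/3600 = 35.3153889
  hemisphere W, so the sign is −
Point 5:
  Lat: 85 + 29/60 + 12.4/3600 = 85.4867778
  N → positive
  λ: 130° + 54/60 + 41.7/3600 = 130 + 0.900000 + 0.011583 = 130.9115833
  E ⇒ keep positive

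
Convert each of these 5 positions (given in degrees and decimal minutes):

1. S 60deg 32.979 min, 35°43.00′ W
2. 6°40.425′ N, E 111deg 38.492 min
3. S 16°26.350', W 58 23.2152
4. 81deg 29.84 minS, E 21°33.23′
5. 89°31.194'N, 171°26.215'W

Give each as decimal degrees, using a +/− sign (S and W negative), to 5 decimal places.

Point 1:
  Latitude: 32.979′ = 0.549650°; total 60.549650
  S → negative
  λ: 43′ = 0.716667°; total 35.716667
  W → negative
Point 2:
  φ: 6 + 40.425/60 = 6.673750
  N ⇒ keep positive
  Longitude: 111 + 38.492/60 = 111.641533
  E → positive
Point 3:
  Lat: 26.35′ = 0.439167°; total 16.439167
  hemisphere S, so the sign is −
  λ: 58 + 23.2152/60 = 58.386920
  W → negative
Point 4:
  Latitude: 81 + 29.84/60 = 81.497333
  S → negative
  Longitude: 33.23′ = 0.553833°; total 21.553833
  E ⇒ keep positive
Point 5:
  Lat: 89 + 31.194/60 = 89.519900
  N ⇒ keep positive
  Longitude: 171 + 26.215/60 = 171.436917
  W → negative

1. -60.54965, -35.71667
2. 6.67375, 111.64153
3. -16.43917, -58.38692
4. -81.49733, 21.55383
5. 89.51990, -171.43692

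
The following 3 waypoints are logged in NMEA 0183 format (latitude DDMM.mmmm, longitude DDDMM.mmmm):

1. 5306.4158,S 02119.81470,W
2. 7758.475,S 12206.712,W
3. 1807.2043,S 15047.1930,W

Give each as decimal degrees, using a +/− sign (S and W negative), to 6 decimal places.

1. -53.106930, -21.330245
2. -77.974583, -122.111867
3. -18.120072, -150.786550

Point 1:
  Latitude: split at 2 digits → 53° and 6.4158′; 53 + 6.4158/60 = 53.1069300
  hemisphere S, so the sign is −
  λ: degrees = first 3 digits = 21, minutes = 19.8147; 21 + 19.8147/60 = 21.3302450
  W ⇒ negate
Point 2:
  φ: split at 2 digits → 77° and 58.475′; 77 + 58.475/60 = 77.9745833
  S → negative
  Lon: degrees = first 3 digits = 122, minutes = 6.712; 122 + 6.712/60 = 122.1118667
  hemisphere W, so the sign is −
Point 3:
  φ: degrees = first 2 digits = 18, minutes = 7.2043; 18 + 7.2043/60 = 18.1200717
  S → negative
  Longitude: split at 3 digits → 150° and 47.193′; 150 + 47.193/60 = 150.7865500
  W → negative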